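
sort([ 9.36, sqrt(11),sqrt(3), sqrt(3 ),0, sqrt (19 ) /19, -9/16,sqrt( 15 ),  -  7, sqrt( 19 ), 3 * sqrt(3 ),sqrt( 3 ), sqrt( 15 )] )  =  [-7, - 9/16,0, sqrt(19 )/19, sqrt ( 3),  sqrt( 3), sqrt( 3), sqrt ( 11) , sqrt( 15 ),sqrt ( 15),sqrt( 19),3 * sqrt( 3), 9.36]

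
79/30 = 79/30 = 2.63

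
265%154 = 111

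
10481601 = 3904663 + 6576938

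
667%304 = 59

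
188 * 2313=434844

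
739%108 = 91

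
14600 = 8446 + 6154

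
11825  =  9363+2462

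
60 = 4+56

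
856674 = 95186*9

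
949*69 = 65481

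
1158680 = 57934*20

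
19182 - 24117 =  - 4935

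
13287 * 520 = 6909240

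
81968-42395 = 39573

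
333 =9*37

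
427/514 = 427/514 = 0.83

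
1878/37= 50 + 28/37  =  50.76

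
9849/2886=3+397/962 = 3.41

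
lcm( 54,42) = 378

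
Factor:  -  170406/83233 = -2^1*3^2*9467^1*83233^(  -  1) 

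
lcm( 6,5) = 30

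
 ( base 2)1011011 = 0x5b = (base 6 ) 231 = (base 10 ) 91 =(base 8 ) 133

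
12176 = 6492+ 5684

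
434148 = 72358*6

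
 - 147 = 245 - 392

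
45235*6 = 271410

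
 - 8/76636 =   -  2/19159= - 0.00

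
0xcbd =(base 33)2wr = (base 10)3261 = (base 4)302331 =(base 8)6275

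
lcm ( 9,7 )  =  63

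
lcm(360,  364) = 32760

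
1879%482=433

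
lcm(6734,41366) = 289562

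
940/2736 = 235/684 = 0.34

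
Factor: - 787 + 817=2^1*3^1 * 5^1 = 30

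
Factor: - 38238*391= - 2^1*3^1 * 17^1*23^1*6373^1 = - 14951058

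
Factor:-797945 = -5^1*159589^1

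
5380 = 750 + 4630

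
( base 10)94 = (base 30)34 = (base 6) 234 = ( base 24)3M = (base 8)136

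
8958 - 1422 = 7536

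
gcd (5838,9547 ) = 1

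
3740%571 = 314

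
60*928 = 55680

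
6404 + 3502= 9906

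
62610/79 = 62610/79 = 792.53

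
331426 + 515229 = 846655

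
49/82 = 49/82 = 0.60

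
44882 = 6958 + 37924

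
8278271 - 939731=7338540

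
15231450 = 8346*1825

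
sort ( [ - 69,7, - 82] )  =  [ - 82,-69,7] 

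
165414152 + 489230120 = 654644272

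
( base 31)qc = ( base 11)684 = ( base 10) 818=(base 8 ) 1462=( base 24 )1A2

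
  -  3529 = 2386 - 5915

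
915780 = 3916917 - 3001137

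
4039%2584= 1455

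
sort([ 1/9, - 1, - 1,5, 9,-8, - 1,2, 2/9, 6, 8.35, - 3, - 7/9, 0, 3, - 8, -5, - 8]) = [ - 8, - 8, - 8, - 5, - 3, - 1, - 1, - 1, - 7/9, 0, 1/9, 2/9, 2, 3,5, 6, 8.35,9] 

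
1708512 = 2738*624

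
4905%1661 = 1583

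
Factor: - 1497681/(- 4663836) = 2^( - 2) *353^( - 1)*367^( - 1)*166409^1  =  166409/518204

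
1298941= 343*3787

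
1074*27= 28998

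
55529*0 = 0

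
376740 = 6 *62790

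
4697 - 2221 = 2476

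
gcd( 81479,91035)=1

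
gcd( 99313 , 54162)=1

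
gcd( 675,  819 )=9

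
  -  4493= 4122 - 8615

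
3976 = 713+3263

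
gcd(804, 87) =3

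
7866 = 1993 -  - 5873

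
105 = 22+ 83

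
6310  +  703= 7013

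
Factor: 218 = 2^1*109^1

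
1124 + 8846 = 9970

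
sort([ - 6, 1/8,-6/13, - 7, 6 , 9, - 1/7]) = [- 7,  -  6,-6/13, - 1/7, 1/8, 6, 9] 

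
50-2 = 48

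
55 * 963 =52965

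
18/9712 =9/4856 = 0.00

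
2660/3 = 2660/3 = 886.67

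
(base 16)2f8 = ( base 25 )15A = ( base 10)760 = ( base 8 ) 1370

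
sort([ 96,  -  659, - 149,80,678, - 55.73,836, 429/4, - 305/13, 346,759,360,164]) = [-659, - 149, - 55.73,-305/13, 80,96,429/4,164,346,360, 678,759,836]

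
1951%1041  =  910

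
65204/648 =100 + 101/162 = 100.62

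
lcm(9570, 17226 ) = 86130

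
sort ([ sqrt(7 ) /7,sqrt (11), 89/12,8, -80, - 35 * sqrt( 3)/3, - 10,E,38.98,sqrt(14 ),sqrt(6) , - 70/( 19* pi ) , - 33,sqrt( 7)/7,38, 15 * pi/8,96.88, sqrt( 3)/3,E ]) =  [ - 80 , - 33,-35*sqrt (3)/3, - 10,-70/(19 * pi),  sqrt(7 ) /7,sqrt(7 ) /7,sqrt(3)/3 , sqrt(6),E,E,sqrt(11 ),  sqrt(14),15*pi/8,89/12,8, 38, 38.98,96.88]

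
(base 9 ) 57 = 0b110100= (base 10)52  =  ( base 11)48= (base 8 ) 64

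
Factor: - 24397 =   -  31^1*787^1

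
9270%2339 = 2253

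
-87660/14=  - 43830/7 = - 6261.43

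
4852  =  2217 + 2635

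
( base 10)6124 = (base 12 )3664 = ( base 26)91E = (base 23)bd6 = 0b1011111101100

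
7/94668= 1/13524 = 0.00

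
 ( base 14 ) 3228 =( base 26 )CL2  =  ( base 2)10000111010100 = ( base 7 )34151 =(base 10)8660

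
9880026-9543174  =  336852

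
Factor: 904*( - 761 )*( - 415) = 2^3  *  5^1*83^1*113^1*761^1 = 285496760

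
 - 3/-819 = 1/273=0.00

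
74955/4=18738+ 3/4 =18738.75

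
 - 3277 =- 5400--2123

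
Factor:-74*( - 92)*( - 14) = -2^4*7^1*23^1*37^1 = - 95312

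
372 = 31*12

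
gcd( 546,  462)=42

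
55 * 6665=366575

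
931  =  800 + 131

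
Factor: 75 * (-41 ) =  - 3075 = -3^1* 5^2 * 41^1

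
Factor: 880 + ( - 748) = 132 =2^2*3^1*11^1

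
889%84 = 49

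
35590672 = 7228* 4924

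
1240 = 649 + 591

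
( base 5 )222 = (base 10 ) 62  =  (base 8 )76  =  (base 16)3e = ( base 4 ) 332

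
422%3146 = 422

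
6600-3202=3398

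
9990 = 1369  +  8621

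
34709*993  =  34466037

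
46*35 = 1610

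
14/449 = 14/449 = 0.03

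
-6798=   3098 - 9896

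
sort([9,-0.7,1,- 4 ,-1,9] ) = [ - 4,- 1,- 0.7 , 1, 9, 9]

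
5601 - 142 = 5459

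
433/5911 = 433/5911 = 0.07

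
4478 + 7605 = 12083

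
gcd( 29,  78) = 1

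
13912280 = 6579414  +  7332866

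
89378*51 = 4558278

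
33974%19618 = 14356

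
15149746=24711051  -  9561305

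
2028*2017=4090476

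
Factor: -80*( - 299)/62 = 2^3*5^1 * 13^1*23^1*31^ (-1 ) = 11960/31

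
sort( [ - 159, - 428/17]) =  [ - 159, - 428/17]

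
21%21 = 0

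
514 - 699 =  -185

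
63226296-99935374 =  -36709078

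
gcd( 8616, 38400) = 24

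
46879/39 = 1202 + 1/39 =1202.03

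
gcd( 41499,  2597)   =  53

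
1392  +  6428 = 7820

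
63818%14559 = 5582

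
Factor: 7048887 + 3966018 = 11014905 =3^1*5^1 *11^1*241^1*277^1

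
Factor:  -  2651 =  - 11^1*241^1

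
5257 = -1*( - 5257 )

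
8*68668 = 549344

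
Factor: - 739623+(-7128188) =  - 7867811=- 7^1*1123973^1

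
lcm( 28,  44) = 308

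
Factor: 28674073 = 97^1*487^1*607^1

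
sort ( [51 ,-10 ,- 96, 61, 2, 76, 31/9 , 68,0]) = [ -96,-10, 0, 2 , 31/9, 51,61,68, 76]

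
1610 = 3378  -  1768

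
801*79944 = 64035144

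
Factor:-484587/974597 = -3^2*13^( - 1)*23^1*61^(-1)*1229^(- 1) * 2341^1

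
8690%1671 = 335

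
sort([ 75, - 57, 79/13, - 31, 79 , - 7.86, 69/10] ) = [-57, - 31, - 7.86, 79/13,69/10,75,79 ]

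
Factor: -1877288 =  - 2^3*7^2*4789^1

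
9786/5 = 9786/5 =1957.20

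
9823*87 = 854601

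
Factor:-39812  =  -2^2*37^1*269^1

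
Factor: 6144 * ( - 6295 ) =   -  38676480 =-2^11*3^1*5^1*1259^1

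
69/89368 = 69/89368 = 0.00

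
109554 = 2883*38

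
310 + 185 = 495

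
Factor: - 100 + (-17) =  - 117 = - 3^2*13^1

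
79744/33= 2416+ 16/33 = 2416.48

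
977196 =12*81433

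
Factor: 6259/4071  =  3^ (- 1)*11^1*23^( - 1 )*59^( - 1) * 569^1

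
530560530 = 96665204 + 433895326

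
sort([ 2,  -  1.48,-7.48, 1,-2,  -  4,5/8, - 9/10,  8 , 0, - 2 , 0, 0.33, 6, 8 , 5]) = [ -7.48,-4, - 2, - 2, - 1.48, - 9/10,0,0,0.33, 5/8, 1,  2, 5, 6, 8, 8]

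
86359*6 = 518154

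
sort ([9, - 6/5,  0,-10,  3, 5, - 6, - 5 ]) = [-10, - 6, -5,-6/5,0, 3, 5,9]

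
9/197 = 9/197 =0.05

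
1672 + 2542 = 4214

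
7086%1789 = 1719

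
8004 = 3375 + 4629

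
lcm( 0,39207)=0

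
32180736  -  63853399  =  -31672663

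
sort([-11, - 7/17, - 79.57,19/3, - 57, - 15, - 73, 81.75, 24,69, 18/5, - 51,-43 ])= [ - 79.57, - 73, - 57, - 51 , - 43, - 15 , - 11, -7/17, 18/5,  19/3, 24,  69 , 81.75]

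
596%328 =268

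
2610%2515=95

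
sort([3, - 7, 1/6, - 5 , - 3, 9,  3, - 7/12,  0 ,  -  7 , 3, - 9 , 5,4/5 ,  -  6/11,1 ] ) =[ - 9 , - 7 ,-7, - 5 ,  -  3, - 7/12, - 6/11,0 , 1/6 , 4/5,1, 3, 3, 3, 5, 9]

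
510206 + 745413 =1255619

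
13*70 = 910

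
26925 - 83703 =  - 56778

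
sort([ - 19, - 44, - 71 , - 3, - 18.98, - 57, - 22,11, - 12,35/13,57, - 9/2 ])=[ - 71, - 57 , - 44, - 22 , - 19, - 18.98, - 12, - 9/2,- 3 , 35/13,11,57 ] 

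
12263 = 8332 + 3931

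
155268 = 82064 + 73204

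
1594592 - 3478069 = - 1883477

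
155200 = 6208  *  25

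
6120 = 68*90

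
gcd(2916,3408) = 12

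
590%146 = 6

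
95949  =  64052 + 31897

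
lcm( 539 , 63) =4851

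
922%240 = 202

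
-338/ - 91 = 26/7=3.71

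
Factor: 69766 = 2^1*34883^1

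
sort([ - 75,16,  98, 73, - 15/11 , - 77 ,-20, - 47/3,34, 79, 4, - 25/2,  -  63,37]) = [ - 77, - 75, -63, - 20 ,  -  47/3, - 25/2, - 15/11, 4,16, 34,  37, 73,79,  98] 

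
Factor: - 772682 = -2^1*211^1*1831^1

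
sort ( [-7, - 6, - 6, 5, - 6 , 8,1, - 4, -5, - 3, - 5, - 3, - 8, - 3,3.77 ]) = [ - 8, - 7, - 6, - 6, - 6, - 5, - 5, - 4, - 3, - 3, - 3,1, 3.77,5,8 ] 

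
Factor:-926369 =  - 37^1 * 25037^1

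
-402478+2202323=1799845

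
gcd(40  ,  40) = 40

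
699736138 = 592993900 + 106742238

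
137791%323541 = 137791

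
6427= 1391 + 5036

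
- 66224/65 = -1019 + 11/65   =  - 1018.83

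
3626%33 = 29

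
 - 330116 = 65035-395151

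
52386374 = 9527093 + 42859281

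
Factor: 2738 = 2^1*37^2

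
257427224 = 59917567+197509657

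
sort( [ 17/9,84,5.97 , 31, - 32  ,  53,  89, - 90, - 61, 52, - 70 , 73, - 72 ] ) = [ - 90,-72,  -  70,  -  61, - 32,17/9, 5.97,31,52,53,73  ,  84, 89] 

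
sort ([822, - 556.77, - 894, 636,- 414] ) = [ - 894, - 556.77, - 414,636,822 ] 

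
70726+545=71271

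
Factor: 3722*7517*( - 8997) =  - 2^1*3^1 * 1861^1*2999^1*7517^1 =- 251720531178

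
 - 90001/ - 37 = 90001/37 = 2432.46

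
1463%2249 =1463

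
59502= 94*633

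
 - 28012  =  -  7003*4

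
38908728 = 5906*6588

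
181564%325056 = 181564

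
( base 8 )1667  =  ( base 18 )2gf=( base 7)2526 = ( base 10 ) 951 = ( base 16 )3b7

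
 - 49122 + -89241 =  - 138363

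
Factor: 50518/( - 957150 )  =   - 3^( - 3)*5^( - 2 ) * 13^1  *  29^1*67^1*709^( - 1) = -25259/478575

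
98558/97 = 98558/97 = 1016.06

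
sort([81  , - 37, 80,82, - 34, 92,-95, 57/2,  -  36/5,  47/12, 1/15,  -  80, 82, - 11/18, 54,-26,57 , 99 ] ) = [ - 95, - 80,- 37 , - 34, - 26,  -  36/5, - 11/18,  1/15,47/12,57/2,54, 57, 80, 81, 82, 82, 92, 99]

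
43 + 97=140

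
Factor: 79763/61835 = 5^(-1 )* 31^2 *149^( - 1 ) =961/745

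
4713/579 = 1571/193= 8.14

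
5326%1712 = 190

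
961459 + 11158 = 972617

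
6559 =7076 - 517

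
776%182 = 48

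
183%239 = 183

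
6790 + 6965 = 13755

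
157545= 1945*81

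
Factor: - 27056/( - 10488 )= 2^1 *3^ (-1 )*23^( - 1)*89^1= 178/69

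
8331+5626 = 13957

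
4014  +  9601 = 13615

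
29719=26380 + 3339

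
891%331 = 229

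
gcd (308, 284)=4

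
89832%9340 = 5772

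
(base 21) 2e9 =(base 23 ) 25c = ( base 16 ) 4A1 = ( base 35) XU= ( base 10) 1185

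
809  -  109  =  700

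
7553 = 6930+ 623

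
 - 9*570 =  - 5130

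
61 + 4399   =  4460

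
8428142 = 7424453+1003689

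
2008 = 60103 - 58095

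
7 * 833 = 5831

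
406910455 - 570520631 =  - 163610176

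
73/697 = 73/697 = 0.10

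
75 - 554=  - 479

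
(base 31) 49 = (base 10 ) 133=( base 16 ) 85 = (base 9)157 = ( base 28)4L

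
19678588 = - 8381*(-2348 ) 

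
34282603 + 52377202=86659805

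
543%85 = 33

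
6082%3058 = 3024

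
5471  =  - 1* ( - 5471 )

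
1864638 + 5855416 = 7720054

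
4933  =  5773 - 840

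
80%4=0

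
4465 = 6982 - 2517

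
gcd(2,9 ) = 1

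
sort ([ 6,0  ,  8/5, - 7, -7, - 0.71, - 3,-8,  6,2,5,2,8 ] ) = [ - 8, -7, - 7, - 3 , - 0.71,0,8/5 , 2,  2,5, 6,6,8]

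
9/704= 9/704 = 0.01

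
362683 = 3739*97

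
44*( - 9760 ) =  - 429440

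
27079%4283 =1381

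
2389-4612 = - 2223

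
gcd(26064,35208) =72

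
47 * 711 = 33417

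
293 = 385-92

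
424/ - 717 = - 1 + 293/717=- 0.59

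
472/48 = 59/6 = 9.83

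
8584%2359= 1507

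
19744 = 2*9872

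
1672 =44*38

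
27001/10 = 27001/10  =  2700.10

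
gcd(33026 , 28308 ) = 4718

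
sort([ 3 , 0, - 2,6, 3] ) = [  -  2,0, 3,3,  6]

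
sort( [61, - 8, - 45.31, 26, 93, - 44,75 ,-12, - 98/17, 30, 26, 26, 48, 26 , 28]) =[ - 45.31,- 44, - 12, - 8,-98/17 , 26,26, 26, 26, 28, 30,48 , 61, 75,93]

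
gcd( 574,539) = 7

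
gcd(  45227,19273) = 1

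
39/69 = 13/23= 0.57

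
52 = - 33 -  -85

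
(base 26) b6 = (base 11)246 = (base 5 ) 2132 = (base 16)124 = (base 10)292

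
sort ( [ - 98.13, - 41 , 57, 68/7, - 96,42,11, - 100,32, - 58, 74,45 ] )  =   [ - 100, - 98.13, - 96, - 58, - 41,68/7, 11, 32, 42,45, 57,74 ] 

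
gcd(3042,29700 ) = 18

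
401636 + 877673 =1279309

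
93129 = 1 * 93129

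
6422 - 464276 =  - 457854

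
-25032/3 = -8344 = -8344.00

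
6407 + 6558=12965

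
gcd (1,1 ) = 1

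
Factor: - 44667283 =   -  44667283^1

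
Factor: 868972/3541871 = 2^2*13^1*17^1*983^1*3541871^( - 1)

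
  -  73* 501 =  - 36573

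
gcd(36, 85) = 1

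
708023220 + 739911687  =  1447934907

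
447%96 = 63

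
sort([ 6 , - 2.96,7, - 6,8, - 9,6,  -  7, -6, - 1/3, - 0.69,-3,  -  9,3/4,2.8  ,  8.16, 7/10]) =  [ -9, - 9,  -  7, - 6, - 6, - 3, - 2.96 , - 0.69, - 1/3,7/10, 3/4, 2.8,6, 6, 7, 8, 8.16]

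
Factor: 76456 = 2^3*19^1*503^1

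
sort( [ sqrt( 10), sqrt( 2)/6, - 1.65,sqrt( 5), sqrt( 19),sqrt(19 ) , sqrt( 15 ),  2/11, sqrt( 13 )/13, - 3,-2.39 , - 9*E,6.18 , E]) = [- 9 * E, - 3, - 2.39, - 1.65, 2/11,  sqrt( 2 )/6,sqrt (13 ) /13,sqrt( 5),E, sqrt (10), sqrt( 15 ),sqrt( 19),  sqrt( 19 ) , 6.18]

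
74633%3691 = 813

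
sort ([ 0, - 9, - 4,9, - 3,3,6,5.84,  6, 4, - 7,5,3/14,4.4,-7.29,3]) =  [-9, - 7.29, - 7, - 4, - 3, 0,3/14,3, 3,4,4.4 , 5,  5.84 , 6,6,9]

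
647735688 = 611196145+36539543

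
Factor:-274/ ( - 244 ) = 2^ ( - 1 )*61^ (-1 )*137^1 = 137/122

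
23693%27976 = 23693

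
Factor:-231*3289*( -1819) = 3^1*7^1*11^2*13^1 * 17^1*23^1*107^1 = 1382001621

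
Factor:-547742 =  - 2^1*13^1*21067^1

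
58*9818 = 569444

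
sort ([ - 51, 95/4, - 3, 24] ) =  [-51, - 3,95/4, 24 ] 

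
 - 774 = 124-898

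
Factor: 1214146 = 2^1*31^1*  19583^1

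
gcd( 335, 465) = 5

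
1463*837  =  1224531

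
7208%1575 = 908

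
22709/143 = 158 + 115/143 = 158.80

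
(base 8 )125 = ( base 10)85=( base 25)3a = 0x55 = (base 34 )2h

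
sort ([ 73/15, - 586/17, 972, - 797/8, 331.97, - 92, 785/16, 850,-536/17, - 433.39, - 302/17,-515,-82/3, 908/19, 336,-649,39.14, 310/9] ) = [ - 649, - 515,  -  433.39, - 797/8, - 92, - 586/17, - 536/17, - 82/3,  -  302/17, 73/15, 310/9 , 39.14, 908/19 , 785/16,331.97,336, 850, 972]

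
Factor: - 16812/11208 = -2^(-1 ) * 3^1 =- 3/2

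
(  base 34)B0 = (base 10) 374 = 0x176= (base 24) FE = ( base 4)11312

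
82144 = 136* 604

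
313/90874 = 313/90874 = 0.00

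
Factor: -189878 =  - 2^1*13^1 *67^1 * 109^1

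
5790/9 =643 + 1/3= 643.33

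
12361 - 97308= - 84947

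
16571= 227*73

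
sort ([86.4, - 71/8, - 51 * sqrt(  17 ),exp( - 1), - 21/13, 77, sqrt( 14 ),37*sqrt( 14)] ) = [  -  51*sqrt( 17),- 71/8,- 21/13, exp( - 1), sqrt ( 14 ), 77, 86.4, 37*sqrt( 14 )] 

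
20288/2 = 10144 = 10144.00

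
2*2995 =5990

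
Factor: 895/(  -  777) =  -3^( - 1) * 5^1* 7^(- 1)*37^(- 1 )*179^1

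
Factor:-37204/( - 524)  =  71 = 71^1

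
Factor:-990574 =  - 2^1*13^1*31^1*1229^1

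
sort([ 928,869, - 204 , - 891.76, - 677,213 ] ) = [ - 891.76, - 677 , - 204,213,869  ,  928 ]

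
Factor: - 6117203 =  - 6117203^1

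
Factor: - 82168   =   - 2^3 *10271^1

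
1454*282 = 410028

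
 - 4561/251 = - 19  +  208/251 = - 18.17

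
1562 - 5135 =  - 3573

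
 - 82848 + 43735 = -39113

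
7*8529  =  59703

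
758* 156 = 118248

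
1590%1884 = 1590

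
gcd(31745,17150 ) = 35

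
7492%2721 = 2050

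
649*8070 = 5237430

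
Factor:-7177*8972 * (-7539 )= 485451619716= 2^2*3^1*7^1*359^1*2243^1*7177^1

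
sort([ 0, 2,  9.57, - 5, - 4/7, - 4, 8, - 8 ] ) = [ - 8 , - 5,- 4,-4/7 , 0,2, 8, 9.57 ]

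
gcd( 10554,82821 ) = 3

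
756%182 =28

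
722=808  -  86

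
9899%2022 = 1811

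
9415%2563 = 1726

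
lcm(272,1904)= 1904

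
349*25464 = 8886936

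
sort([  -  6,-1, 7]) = [ - 6,- 1, 7 ] 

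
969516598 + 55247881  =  1024764479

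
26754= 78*343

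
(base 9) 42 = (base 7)53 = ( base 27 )1B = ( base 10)38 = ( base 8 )46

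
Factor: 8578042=2^1*11^1* 389911^1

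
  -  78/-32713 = 78/32713 = 0.00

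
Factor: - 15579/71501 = - 3^3*127^ ( - 1 )*563^ ( - 1)*577^1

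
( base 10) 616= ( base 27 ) mm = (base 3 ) 211211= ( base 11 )510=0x268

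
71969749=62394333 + 9575416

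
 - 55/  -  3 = 18 + 1/3 = 18.33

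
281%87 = 20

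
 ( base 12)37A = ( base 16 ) 20e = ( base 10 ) 526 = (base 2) 1000001110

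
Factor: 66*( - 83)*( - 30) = 2^2 * 3^2*5^1*11^1* 83^1 =164340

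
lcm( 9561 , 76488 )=76488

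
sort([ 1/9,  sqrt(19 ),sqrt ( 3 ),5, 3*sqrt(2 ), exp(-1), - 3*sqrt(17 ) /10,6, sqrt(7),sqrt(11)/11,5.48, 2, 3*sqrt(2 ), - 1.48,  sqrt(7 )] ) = [ - 1.48, - 3*sqrt(17 ) /10, 1/9 , sqrt (11 ) /11,exp( - 1 ) , sqrt(3 ),2, sqrt(7),sqrt( 7),3*sqrt(2 ),3 * sqrt(2), sqrt (19),  5,5.48,  6]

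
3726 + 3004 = 6730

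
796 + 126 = 922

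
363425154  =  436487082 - 73061928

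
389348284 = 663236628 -273888344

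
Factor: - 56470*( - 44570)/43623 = 2516867900/43623 = 2^2*3^ (-2)*5^2*37^( - 1 )*131^(-1)*4457^1*5647^1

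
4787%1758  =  1271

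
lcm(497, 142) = 994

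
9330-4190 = 5140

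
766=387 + 379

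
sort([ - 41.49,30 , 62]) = [ - 41.49 , 30,62]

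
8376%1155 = 291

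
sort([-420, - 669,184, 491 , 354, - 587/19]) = [ - 669, -420, - 587/19,184, 354, 491]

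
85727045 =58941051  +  26785994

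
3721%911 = 77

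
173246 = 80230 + 93016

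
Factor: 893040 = 2^4*3^1 * 5^1*61^2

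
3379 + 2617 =5996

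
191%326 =191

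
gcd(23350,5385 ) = 5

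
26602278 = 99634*267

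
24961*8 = 199688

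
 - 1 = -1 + 0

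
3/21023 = 3/21023= 0.00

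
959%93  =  29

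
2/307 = 2/307 = 0.01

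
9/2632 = 9/2632 = 0.00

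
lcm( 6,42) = 42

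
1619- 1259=360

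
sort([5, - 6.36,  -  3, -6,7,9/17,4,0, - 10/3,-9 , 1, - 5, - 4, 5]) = [ - 9,-6.36,- 6, -5,-4, - 10/3,-3, 0, 9/17, 1,  4, 5 , 5 , 7]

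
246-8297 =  - 8051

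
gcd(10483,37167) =953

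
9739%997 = 766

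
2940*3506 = 10307640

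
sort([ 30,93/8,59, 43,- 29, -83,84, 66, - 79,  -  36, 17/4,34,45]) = [  -  83 , - 79, - 36, - 29,17/4,93/8, 30,34, 43,45,  59, 66,84]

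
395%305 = 90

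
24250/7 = 3464 + 2/7=3464.29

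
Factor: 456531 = 3^1*43^1 * 3539^1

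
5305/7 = 5305/7 = 757.86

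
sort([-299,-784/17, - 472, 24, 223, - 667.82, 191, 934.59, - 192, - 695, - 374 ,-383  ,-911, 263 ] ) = [ - 911, - 695,-667.82, - 472 , - 383,-374 , - 299,-192,-784/17,24, 191,223, 263,934.59]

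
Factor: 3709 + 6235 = 2^3*11^1*113^1 = 9944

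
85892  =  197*436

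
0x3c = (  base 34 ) 1Q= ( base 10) 60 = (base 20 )30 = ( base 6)140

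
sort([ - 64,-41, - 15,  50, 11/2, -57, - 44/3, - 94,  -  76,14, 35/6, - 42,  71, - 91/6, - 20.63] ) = [ - 94, - 76,- 64, - 57,-42, - 41, - 20.63,  -  91/6, - 15, - 44/3 , 11/2,  35/6 , 14, 50,  71 ] 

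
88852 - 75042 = 13810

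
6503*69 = 448707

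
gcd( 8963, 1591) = 1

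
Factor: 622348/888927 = 628/897= 2^2*3^( - 1)*13^( - 1 )* 23^( - 1 )*157^1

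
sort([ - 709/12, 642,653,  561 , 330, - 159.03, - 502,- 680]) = [-680 , - 502, - 159.03, - 709/12,330,561,642,653]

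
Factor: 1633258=2^1*11^2*17^1 *397^1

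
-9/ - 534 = 3/178 = 0.02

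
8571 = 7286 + 1285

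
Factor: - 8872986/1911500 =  - 4436493/955750 = - 2^ ( -1 )*3^1*5^( - 3)*23^1*113^1*569^1*3823^( - 1 ) 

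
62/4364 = 31/2182  =  0.01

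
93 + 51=144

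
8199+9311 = 17510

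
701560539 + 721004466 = 1422565005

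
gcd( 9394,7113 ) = 1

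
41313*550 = 22722150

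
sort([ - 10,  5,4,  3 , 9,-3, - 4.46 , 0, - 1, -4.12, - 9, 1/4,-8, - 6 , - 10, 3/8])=[-10, - 10 , -9, - 8, -6, - 4.46, - 4.12, - 3, - 1 , 0,1/4,3/8,  3,  4, 5, 9]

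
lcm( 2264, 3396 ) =6792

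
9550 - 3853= 5697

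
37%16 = 5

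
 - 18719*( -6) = 112314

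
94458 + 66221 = 160679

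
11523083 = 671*17173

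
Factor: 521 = 521^1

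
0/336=0 = 0.00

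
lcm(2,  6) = 6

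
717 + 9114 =9831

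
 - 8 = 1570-1578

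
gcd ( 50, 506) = 2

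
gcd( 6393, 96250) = 1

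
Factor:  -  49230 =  - 2^1 * 3^2 * 5^1 * 547^1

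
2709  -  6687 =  - 3978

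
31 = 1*31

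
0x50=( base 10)80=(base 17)4C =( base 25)35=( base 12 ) 68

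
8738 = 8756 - 18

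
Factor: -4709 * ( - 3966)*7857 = 2^1*3^5*17^1*97^1*277^1*661^1= 146736499158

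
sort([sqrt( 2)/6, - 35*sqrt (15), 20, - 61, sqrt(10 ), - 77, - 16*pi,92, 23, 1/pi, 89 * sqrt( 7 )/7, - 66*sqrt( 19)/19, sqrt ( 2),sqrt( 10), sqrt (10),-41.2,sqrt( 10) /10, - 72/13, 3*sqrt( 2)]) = [ - 35  *  sqrt( 15) , -77, - 61 , - 16* pi, - 41.2,-66*sqrt (19) /19 , - 72/13, sqrt( 2) /6, sqrt( 10 )/10, 1/pi,  sqrt ( 2), sqrt( 10), sqrt( 10) , sqrt( 10), 3*sqrt( 2), 20 , 23,89 * sqrt( 7) /7,  92]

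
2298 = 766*3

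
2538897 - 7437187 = - 4898290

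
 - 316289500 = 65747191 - 382036691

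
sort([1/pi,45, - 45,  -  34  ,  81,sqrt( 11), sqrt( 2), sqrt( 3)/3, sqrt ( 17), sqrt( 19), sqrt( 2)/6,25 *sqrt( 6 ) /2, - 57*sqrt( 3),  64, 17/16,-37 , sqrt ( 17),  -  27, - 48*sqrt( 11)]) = [  -  48 * sqrt(11),- 57*sqrt(3),  -  45 ,-37, - 34, - 27 , sqrt(2)/6, 1/pi, sqrt(3)/3, 17/16, sqrt (2 ), sqrt( 11 ),sqrt( 17 ), sqrt( 17) , sqrt( 19),25*sqrt ( 6)/2,45, 64, 81]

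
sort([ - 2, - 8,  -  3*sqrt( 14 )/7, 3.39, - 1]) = [ - 8, - 2, - 3*sqrt(14)/7, - 1,3.39 ] 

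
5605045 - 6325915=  - 720870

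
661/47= 14 + 3/47  =  14.06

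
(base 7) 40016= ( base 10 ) 9617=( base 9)14165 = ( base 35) 7TR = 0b10010110010001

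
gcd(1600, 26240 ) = 320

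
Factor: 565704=2^3 * 3^6*97^1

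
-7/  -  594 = 7/594 = 0.01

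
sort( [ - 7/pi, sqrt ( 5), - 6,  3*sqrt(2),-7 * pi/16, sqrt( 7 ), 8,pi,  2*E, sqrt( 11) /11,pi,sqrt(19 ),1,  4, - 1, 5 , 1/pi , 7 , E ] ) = [-6,-7/pi, - 7*pi/16,-1,sqrt( 11)/11,1/pi , 1,sqrt ( 5 ), sqrt( 7),E, pi,  pi, 4,3*sqrt (2 ), sqrt(19), 5, 2*E, 7, 8 ] 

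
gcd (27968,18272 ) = 32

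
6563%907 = 214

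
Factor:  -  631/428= - 2^(-2) * 107^( - 1)*631^1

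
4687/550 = 8 + 287/550 = 8.52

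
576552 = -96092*( - 6)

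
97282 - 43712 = 53570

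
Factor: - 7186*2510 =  - 18036860 = - 2^2 * 5^1*  251^1*3593^1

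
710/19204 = 355/9602 = 0.04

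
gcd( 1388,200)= 4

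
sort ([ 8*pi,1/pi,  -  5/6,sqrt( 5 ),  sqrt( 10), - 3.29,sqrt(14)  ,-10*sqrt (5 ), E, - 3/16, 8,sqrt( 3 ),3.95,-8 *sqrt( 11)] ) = [ - 8*sqrt( 11 ),  -  10*sqrt( 5), - 3.29,-5/6, - 3/16,1/pi, sqrt( 3),sqrt (5) , E, sqrt( 10 ), sqrt(14 ),3.95, 8, 8 * pi] 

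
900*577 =519300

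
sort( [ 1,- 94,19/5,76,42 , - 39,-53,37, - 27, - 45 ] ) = [-94,-53, - 45,-39 , - 27,1 , 19/5, 37,  42,76 ]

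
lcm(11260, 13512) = 67560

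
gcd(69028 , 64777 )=1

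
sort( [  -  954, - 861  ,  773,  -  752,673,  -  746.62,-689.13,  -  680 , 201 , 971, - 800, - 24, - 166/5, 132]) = [ - 954 ,  -  861, -800, - 752, - 746.62,  -  689.13, - 680, - 166/5,  -  24, 132,201  ,  673, 773,971] 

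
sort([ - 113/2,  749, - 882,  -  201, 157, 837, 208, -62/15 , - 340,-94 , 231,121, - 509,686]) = [ - 882, - 509  , - 340, - 201, - 94, - 113/2, - 62/15,121,157,208, 231 , 686,749,  837]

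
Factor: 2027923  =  43^1*47161^1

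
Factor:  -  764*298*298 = -2^4*149^2*191^1  =  - 67846256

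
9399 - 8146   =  1253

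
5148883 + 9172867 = 14321750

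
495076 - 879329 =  - 384253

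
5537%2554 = 429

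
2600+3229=5829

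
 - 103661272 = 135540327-239201599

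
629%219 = 191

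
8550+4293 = 12843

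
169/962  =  13/74  =  0.18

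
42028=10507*4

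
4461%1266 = 663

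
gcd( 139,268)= 1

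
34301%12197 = 9907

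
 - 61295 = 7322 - 68617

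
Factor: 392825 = 5^2 * 19^1* 827^1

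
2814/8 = 1407/4=351.75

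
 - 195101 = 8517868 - 8712969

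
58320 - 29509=28811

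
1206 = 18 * 67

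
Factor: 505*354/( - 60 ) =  -2^( - 1)* 59^1*101^1 = - 5959/2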